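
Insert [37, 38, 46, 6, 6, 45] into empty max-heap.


Insert 37: [37]
Insert 38: [38, 37]
Insert 46: [46, 37, 38]
Insert 6: [46, 37, 38, 6]
Insert 6: [46, 37, 38, 6, 6]
Insert 45: [46, 37, 45, 6, 6, 38]

Final heap: [46, 37, 45, 6, 6, 38]


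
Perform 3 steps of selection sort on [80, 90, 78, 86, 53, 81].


Initial: [80, 90, 78, 86, 53, 81]
Step 1: min=53 at 4
  Swap: [53, 90, 78, 86, 80, 81]
Step 2: min=78 at 2
  Swap: [53, 78, 90, 86, 80, 81]
Step 3: min=80 at 4
  Swap: [53, 78, 80, 86, 90, 81]

After 3 steps: [53, 78, 80, 86, 90, 81]


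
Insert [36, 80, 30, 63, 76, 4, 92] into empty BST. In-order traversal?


Insert 36: root
Insert 80: R from 36
Insert 30: L from 36
Insert 63: R from 36 -> L from 80
Insert 76: R from 36 -> L from 80 -> R from 63
Insert 4: L from 36 -> L from 30
Insert 92: R from 36 -> R from 80

In-order: [4, 30, 36, 63, 76, 80, 92]


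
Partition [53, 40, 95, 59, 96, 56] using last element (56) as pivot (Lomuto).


Pivot: 56
  53 <= 56: advance i (no swap)
  40 <= 56: advance i (no swap)
Place pivot at 2: [53, 40, 56, 59, 96, 95]

Partitioned: [53, 40, 56, 59, 96, 95]


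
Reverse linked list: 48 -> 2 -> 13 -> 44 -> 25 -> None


Step 1: curr=48, set curr.next=prev(None) | reversed so far: 48
Step 2: curr=2, set curr.next=prev(48) | reversed so far: 2 -> 48
Step 3: curr=13, set curr.next=prev(2) | reversed so far: 13 -> 2 -> 48
Step 4: curr=44, set curr.next=prev(13) | reversed so far: 44 -> 13 -> 2 -> 48
Step 5: curr=25, set curr.next=prev(44) | reversed so far: 25 -> 44 -> 13 -> 2 -> 48

25 -> 44 -> 13 -> 2 -> 48 -> None


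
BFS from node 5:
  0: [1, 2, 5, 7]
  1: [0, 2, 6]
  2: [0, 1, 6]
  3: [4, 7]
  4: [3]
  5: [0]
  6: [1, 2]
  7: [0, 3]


Visit 5, enqueue [0]
Visit 0, enqueue [1, 2, 7]
Visit 1, enqueue [6]
Visit 2, enqueue []
Visit 7, enqueue [3]
Visit 6, enqueue []
Visit 3, enqueue [4]
Visit 4, enqueue []

BFS order: [5, 0, 1, 2, 7, 6, 3, 4]


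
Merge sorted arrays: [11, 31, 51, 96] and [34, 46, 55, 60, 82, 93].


Take 11 from A
Take 31 from A
Take 34 from B
Take 46 from B
Take 51 from A
Take 55 from B
Take 60 from B
Take 82 from B
Take 93 from B

Merged: [11, 31, 34, 46, 51, 55, 60, 82, 93, 96]


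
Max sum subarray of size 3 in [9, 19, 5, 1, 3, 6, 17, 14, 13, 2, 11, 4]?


[0:3]: 33
[1:4]: 25
[2:5]: 9
[3:6]: 10
[4:7]: 26
[5:8]: 37
[6:9]: 44
[7:10]: 29
[8:11]: 26
[9:12]: 17

Max: 44 at [6:9]


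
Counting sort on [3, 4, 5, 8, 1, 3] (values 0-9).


Input: [3, 4, 5, 8, 1, 3]
Counts: [0, 1, 0, 2, 1, 1, 0, 0, 1, 0]

Sorted: [1, 3, 3, 4, 5, 8]


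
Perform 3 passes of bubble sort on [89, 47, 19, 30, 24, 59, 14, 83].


Initial: [89, 47, 19, 30, 24, 59, 14, 83]
Pass 1: [47, 19, 30, 24, 59, 14, 83, 89] (7 swaps)
Pass 2: [19, 30, 24, 47, 14, 59, 83, 89] (4 swaps)
Pass 3: [19, 24, 30, 14, 47, 59, 83, 89] (2 swaps)

After 3 passes: [19, 24, 30, 14, 47, 59, 83, 89]


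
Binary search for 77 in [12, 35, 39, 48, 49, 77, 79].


Step 1: lo=0, hi=6, mid=3, val=48
Step 2: lo=4, hi=6, mid=5, val=77

Found at index 5


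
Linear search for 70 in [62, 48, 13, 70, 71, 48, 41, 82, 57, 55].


i=0: 62!=70
i=1: 48!=70
i=2: 13!=70
i=3: 70==70 found!

Found at 3, 4 comps


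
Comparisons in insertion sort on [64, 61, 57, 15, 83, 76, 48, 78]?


Algorithm: insertion sort
Input: [64, 61, 57, 15, 83, 76, 48, 78]
Sorted: [15, 48, 57, 61, 64, 76, 78, 83]

17


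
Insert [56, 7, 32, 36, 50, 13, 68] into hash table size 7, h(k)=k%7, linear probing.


Insert 56: h=0 -> slot 0
Insert 7: h=0, 1 probes -> slot 1
Insert 32: h=4 -> slot 4
Insert 36: h=1, 1 probes -> slot 2
Insert 50: h=1, 2 probes -> slot 3
Insert 13: h=6 -> slot 6
Insert 68: h=5 -> slot 5

Table: [56, 7, 36, 50, 32, 68, 13]


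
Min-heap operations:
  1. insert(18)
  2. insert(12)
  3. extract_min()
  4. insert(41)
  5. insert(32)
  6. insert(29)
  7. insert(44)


insert(18) -> [18]
insert(12) -> [12, 18]
extract_min()->12, [18]
insert(41) -> [18, 41]
insert(32) -> [18, 41, 32]
insert(29) -> [18, 29, 32, 41]
insert(44) -> [18, 29, 32, 41, 44]

Final heap: [18, 29, 32, 41, 44]


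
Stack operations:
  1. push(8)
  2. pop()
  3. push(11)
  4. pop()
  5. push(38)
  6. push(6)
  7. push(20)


push(8) -> [8]
pop()->8, []
push(11) -> [11]
pop()->11, []
push(38) -> [38]
push(6) -> [38, 6]
push(20) -> [38, 6, 20]

Final stack: [38, 6, 20]


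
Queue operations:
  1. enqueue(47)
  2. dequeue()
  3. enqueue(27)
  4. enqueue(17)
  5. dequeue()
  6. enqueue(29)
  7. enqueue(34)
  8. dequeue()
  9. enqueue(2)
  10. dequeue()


enqueue(47) -> [47]
dequeue()->47, []
enqueue(27) -> [27]
enqueue(17) -> [27, 17]
dequeue()->27, [17]
enqueue(29) -> [17, 29]
enqueue(34) -> [17, 29, 34]
dequeue()->17, [29, 34]
enqueue(2) -> [29, 34, 2]
dequeue()->29, [34, 2]

Final queue: [34, 2]


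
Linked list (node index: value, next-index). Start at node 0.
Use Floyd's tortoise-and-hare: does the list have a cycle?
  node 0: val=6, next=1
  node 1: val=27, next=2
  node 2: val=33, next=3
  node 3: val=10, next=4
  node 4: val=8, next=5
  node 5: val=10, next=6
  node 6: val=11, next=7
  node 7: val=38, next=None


Floyd's tortoise (slow, +1) and hare (fast, +2):
  init: slow=0, fast=0
  step 1: slow=1, fast=2
  step 2: slow=2, fast=4
  step 3: slow=3, fast=6
  step 4: fast 6->7->None, no cycle

Cycle: no


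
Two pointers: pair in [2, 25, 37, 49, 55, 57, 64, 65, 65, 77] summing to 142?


lo=0(2)+hi=9(77)=79
lo=1(25)+hi=9(77)=102
lo=2(37)+hi=9(77)=114
lo=3(49)+hi=9(77)=126
lo=4(55)+hi=9(77)=132
lo=5(57)+hi=9(77)=134
lo=6(64)+hi=9(77)=141
lo=7(65)+hi=9(77)=142

Yes: 65+77=142


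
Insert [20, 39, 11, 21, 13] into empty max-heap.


Insert 20: [20]
Insert 39: [39, 20]
Insert 11: [39, 20, 11]
Insert 21: [39, 21, 11, 20]
Insert 13: [39, 21, 11, 20, 13]

Final heap: [39, 21, 11, 20, 13]


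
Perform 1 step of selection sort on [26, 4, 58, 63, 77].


Initial: [26, 4, 58, 63, 77]
Step 1: min=4 at 1
  Swap: [4, 26, 58, 63, 77]

After 1 step: [4, 26, 58, 63, 77]


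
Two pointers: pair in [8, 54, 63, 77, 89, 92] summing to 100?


lo=0(8)+hi=5(92)=100

Yes: 8+92=100


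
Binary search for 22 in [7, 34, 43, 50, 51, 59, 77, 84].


Step 1: lo=0, hi=7, mid=3, val=50
Step 2: lo=0, hi=2, mid=1, val=34
Step 3: lo=0, hi=0, mid=0, val=7

Not found


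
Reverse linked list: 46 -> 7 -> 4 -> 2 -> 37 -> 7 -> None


Step 1: curr=46, set curr.next=prev(None) | reversed so far: 46
Step 2: curr=7, set curr.next=prev(46) | reversed so far: 7 -> 46
Step 3: curr=4, set curr.next=prev(7) | reversed so far: 4 -> 7 -> 46
Step 4: curr=2, set curr.next=prev(4) | reversed so far: 2 -> 4 -> 7 -> 46
Step 5: curr=37, set curr.next=prev(2) | reversed so far: 37 -> 2 -> 4 -> 7 -> 46
Step 6: curr=7, set curr.next=prev(37) | reversed so far: 7 -> 37 -> 2 -> 4 -> 7 -> 46

7 -> 37 -> 2 -> 4 -> 7 -> 46 -> None


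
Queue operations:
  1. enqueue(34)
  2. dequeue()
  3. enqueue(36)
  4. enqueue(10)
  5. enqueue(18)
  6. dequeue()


enqueue(34) -> [34]
dequeue()->34, []
enqueue(36) -> [36]
enqueue(10) -> [36, 10]
enqueue(18) -> [36, 10, 18]
dequeue()->36, [10, 18]

Final queue: [10, 18]


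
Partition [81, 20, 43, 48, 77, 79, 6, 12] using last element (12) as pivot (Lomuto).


Pivot: 12
  6 <= 12: swap -> [6, 20, 43, 48, 77, 79, 81, 12]
Place pivot at 1: [6, 12, 43, 48, 77, 79, 81, 20]

Partitioned: [6, 12, 43, 48, 77, 79, 81, 20]


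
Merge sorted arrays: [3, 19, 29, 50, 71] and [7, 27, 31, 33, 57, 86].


Take 3 from A
Take 7 from B
Take 19 from A
Take 27 from B
Take 29 from A
Take 31 from B
Take 33 from B
Take 50 from A
Take 57 from B
Take 71 from A

Merged: [3, 7, 19, 27, 29, 31, 33, 50, 57, 71, 86]


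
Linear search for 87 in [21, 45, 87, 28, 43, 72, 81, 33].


i=0: 21!=87
i=1: 45!=87
i=2: 87==87 found!

Found at 2, 3 comps


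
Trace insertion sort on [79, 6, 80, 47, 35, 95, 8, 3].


Initial: [79, 6, 80, 47, 35, 95, 8, 3]
Insert 6: [6, 79, 80, 47, 35, 95, 8, 3]
Insert 80: [6, 79, 80, 47, 35, 95, 8, 3]
Insert 47: [6, 47, 79, 80, 35, 95, 8, 3]
Insert 35: [6, 35, 47, 79, 80, 95, 8, 3]
Insert 95: [6, 35, 47, 79, 80, 95, 8, 3]
Insert 8: [6, 8, 35, 47, 79, 80, 95, 3]
Insert 3: [3, 6, 8, 35, 47, 79, 80, 95]

Sorted: [3, 6, 8, 35, 47, 79, 80, 95]


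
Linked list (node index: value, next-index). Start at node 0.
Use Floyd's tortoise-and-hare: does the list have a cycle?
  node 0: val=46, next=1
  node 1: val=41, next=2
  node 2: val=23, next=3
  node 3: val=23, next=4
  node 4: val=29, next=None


Floyd's tortoise (slow, +1) and hare (fast, +2):
  init: slow=0, fast=0
  step 1: slow=1, fast=2
  step 2: slow=2, fast=4
  step 3: fast -> None, no cycle

Cycle: no


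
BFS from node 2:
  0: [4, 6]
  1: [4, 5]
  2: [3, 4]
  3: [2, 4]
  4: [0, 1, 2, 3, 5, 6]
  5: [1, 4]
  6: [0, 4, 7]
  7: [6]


Visit 2, enqueue [3, 4]
Visit 3, enqueue []
Visit 4, enqueue [0, 1, 5, 6]
Visit 0, enqueue []
Visit 1, enqueue []
Visit 5, enqueue []
Visit 6, enqueue [7]
Visit 7, enqueue []

BFS order: [2, 3, 4, 0, 1, 5, 6, 7]


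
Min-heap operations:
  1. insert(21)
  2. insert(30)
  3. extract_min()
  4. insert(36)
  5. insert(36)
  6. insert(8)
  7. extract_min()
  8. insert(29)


insert(21) -> [21]
insert(30) -> [21, 30]
extract_min()->21, [30]
insert(36) -> [30, 36]
insert(36) -> [30, 36, 36]
insert(8) -> [8, 30, 36, 36]
extract_min()->8, [30, 36, 36]
insert(29) -> [29, 30, 36, 36]

Final heap: [29, 30, 36, 36]


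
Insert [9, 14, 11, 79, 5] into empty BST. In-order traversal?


Insert 9: root
Insert 14: R from 9
Insert 11: R from 9 -> L from 14
Insert 79: R from 9 -> R from 14
Insert 5: L from 9

In-order: [5, 9, 11, 14, 79]


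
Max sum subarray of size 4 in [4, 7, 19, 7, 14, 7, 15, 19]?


[0:4]: 37
[1:5]: 47
[2:6]: 47
[3:7]: 43
[4:8]: 55

Max: 55 at [4:8]


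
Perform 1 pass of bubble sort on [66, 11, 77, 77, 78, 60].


Initial: [66, 11, 77, 77, 78, 60]
Pass 1: [11, 66, 77, 77, 60, 78] (2 swaps)

After 1 pass: [11, 66, 77, 77, 60, 78]


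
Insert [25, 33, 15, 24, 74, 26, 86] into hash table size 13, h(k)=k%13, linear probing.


Insert 25: h=12 -> slot 12
Insert 33: h=7 -> slot 7
Insert 15: h=2 -> slot 2
Insert 24: h=11 -> slot 11
Insert 74: h=9 -> slot 9
Insert 26: h=0 -> slot 0
Insert 86: h=8 -> slot 8

Table: [26, None, 15, None, None, None, None, 33, 86, 74, None, 24, 25]


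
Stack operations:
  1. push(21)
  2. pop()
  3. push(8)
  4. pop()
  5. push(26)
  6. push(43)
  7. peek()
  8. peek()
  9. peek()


push(21) -> [21]
pop()->21, []
push(8) -> [8]
pop()->8, []
push(26) -> [26]
push(43) -> [26, 43]
peek()->43
peek()->43
peek()->43

Final stack: [26, 43]


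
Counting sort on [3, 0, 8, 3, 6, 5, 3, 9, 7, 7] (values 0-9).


Input: [3, 0, 8, 3, 6, 5, 3, 9, 7, 7]
Counts: [1, 0, 0, 3, 0, 1, 1, 2, 1, 1]

Sorted: [0, 3, 3, 3, 5, 6, 7, 7, 8, 9]


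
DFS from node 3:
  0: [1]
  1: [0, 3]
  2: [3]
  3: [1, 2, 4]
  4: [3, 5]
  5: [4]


Visit 3, push [4, 2, 1]
Visit 1, push [0]
Visit 0, push []
Visit 2, push []
Visit 4, push [5]
Visit 5, push []

DFS order: [3, 1, 0, 2, 4, 5]


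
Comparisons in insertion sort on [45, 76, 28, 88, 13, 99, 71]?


Algorithm: insertion sort
Input: [45, 76, 28, 88, 13, 99, 71]
Sorted: [13, 28, 45, 71, 76, 88, 99]

13


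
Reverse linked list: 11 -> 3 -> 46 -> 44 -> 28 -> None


Step 1: curr=11, set curr.next=prev(None) | reversed so far: 11
Step 2: curr=3, set curr.next=prev(11) | reversed so far: 3 -> 11
Step 3: curr=46, set curr.next=prev(3) | reversed so far: 46 -> 3 -> 11
Step 4: curr=44, set curr.next=prev(46) | reversed so far: 44 -> 46 -> 3 -> 11
Step 5: curr=28, set curr.next=prev(44) | reversed so far: 28 -> 44 -> 46 -> 3 -> 11

28 -> 44 -> 46 -> 3 -> 11 -> None


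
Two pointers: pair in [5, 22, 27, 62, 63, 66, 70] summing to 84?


lo=0(5)+hi=6(70)=75
lo=1(22)+hi=6(70)=92
lo=1(22)+hi=5(66)=88
lo=1(22)+hi=4(63)=85
lo=1(22)+hi=3(62)=84

Yes: 22+62=84


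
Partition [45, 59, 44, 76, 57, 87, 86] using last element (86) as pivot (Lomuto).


Pivot: 86
  45 <= 86: advance i (no swap)
  59 <= 86: advance i (no swap)
  44 <= 86: advance i (no swap)
  76 <= 86: advance i (no swap)
  57 <= 86: advance i (no swap)
Place pivot at 5: [45, 59, 44, 76, 57, 86, 87]

Partitioned: [45, 59, 44, 76, 57, 86, 87]


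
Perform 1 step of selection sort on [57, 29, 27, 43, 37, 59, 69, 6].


Initial: [57, 29, 27, 43, 37, 59, 69, 6]
Step 1: min=6 at 7
  Swap: [6, 29, 27, 43, 37, 59, 69, 57]

After 1 step: [6, 29, 27, 43, 37, 59, 69, 57]


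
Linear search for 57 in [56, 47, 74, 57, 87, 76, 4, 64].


i=0: 56!=57
i=1: 47!=57
i=2: 74!=57
i=3: 57==57 found!

Found at 3, 4 comps


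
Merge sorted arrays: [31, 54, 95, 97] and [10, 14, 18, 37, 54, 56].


Take 10 from B
Take 14 from B
Take 18 from B
Take 31 from A
Take 37 from B
Take 54 from A
Take 54 from B
Take 56 from B

Merged: [10, 14, 18, 31, 37, 54, 54, 56, 95, 97]


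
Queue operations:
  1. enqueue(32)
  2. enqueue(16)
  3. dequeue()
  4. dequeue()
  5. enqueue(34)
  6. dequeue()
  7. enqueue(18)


enqueue(32) -> [32]
enqueue(16) -> [32, 16]
dequeue()->32, [16]
dequeue()->16, []
enqueue(34) -> [34]
dequeue()->34, []
enqueue(18) -> [18]

Final queue: [18]


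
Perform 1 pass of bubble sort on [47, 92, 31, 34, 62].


Initial: [47, 92, 31, 34, 62]
Pass 1: [47, 31, 34, 62, 92] (3 swaps)

After 1 pass: [47, 31, 34, 62, 92]


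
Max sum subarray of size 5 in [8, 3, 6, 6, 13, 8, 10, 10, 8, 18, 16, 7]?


[0:5]: 36
[1:6]: 36
[2:7]: 43
[3:8]: 47
[4:9]: 49
[5:10]: 54
[6:11]: 62
[7:12]: 59

Max: 62 at [6:11]


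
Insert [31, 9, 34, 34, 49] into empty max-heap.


Insert 31: [31]
Insert 9: [31, 9]
Insert 34: [34, 9, 31]
Insert 34: [34, 34, 31, 9]
Insert 49: [49, 34, 31, 9, 34]

Final heap: [49, 34, 31, 9, 34]


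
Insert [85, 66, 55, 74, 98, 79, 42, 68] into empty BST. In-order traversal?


Insert 85: root
Insert 66: L from 85
Insert 55: L from 85 -> L from 66
Insert 74: L from 85 -> R from 66
Insert 98: R from 85
Insert 79: L from 85 -> R from 66 -> R from 74
Insert 42: L from 85 -> L from 66 -> L from 55
Insert 68: L from 85 -> R from 66 -> L from 74

In-order: [42, 55, 66, 68, 74, 79, 85, 98]


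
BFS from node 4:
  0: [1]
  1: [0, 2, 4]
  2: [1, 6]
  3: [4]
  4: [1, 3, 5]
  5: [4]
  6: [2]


Visit 4, enqueue [1, 3, 5]
Visit 1, enqueue [0, 2]
Visit 3, enqueue []
Visit 5, enqueue []
Visit 0, enqueue []
Visit 2, enqueue [6]
Visit 6, enqueue []

BFS order: [4, 1, 3, 5, 0, 2, 6]


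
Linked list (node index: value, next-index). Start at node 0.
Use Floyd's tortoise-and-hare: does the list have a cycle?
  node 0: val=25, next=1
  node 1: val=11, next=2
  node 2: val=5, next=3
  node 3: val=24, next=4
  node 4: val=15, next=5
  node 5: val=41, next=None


Floyd's tortoise (slow, +1) and hare (fast, +2):
  init: slow=0, fast=0
  step 1: slow=1, fast=2
  step 2: slow=2, fast=4
  step 3: fast 4->5->None, no cycle

Cycle: no


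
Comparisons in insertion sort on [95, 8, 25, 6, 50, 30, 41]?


Algorithm: insertion sort
Input: [95, 8, 25, 6, 50, 30, 41]
Sorted: [6, 8, 25, 30, 41, 50, 95]

14


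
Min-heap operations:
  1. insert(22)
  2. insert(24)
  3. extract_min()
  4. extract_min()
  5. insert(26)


insert(22) -> [22]
insert(24) -> [22, 24]
extract_min()->22, [24]
extract_min()->24, []
insert(26) -> [26]

Final heap: [26]


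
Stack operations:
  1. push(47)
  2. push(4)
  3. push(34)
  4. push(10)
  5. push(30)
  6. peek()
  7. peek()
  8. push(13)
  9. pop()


push(47) -> [47]
push(4) -> [47, 4]
push(34) -> [47, 4, 34]
push(10) -> [47, 4, 34, 10]
push(30) -> [47, 4, 34, 10, 30]
peek()->30
peek()->30
push(13) -> [47, 4, 34, 10, 30, 13]
pop()->13, [47, 4, 34, 10, 30]

Final stack: [47, 4, 34, 10, 30]


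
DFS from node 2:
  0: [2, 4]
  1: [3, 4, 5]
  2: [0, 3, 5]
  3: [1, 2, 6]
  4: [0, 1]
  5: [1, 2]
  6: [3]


Visit 2, push [5, 3, 0]
Visit 0, push [4]
Visit 4, push [1]
Visit 1, push [5, 3]
Visit 3, push [6]
Visit 6, push []
Visit 5, push []

DFS order: [2, 0, 4, 1, 3, 6, 5]


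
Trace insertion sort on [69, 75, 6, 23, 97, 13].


Initial: [69, 75, 6, 23, 97, 13]
Insert 75: [69, 75, 6, 23, 97, 13]
Insert 6: [6, 69, 75, 23, 97, 13]
Insert 23: [6, 23, 69, 75, 97, 13]
Insert 97: [6, 23, 69, 75, 97, 13]
Insert 13: [6, 13, 23, 69, 75, 97]

Sorted: [6, 13, 23, 69, 75, 97]


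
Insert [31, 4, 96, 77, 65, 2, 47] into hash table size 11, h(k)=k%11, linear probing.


Insert 31: h=9 -> slot 9
Insert 4: h=4 -> slot 4
Insert 96: h=8 -> slot 8
Insert 77: h=0 -> slot 0
Insert 65: h=10 -> slot 10
Insert 2: h=2 -> slot 2
Insert 47: h=3 -> slot 3

Table: [77, None, 2, 47, 4, None, None, None, 96, 31, 65]


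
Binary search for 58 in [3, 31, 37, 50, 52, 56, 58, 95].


Step 1: lo=0, hi=7, mid=3, val=50
Step 2: lo=4, hi=7, mid=5, val=56
Step 3: lo=6, hi=7, mid=6, val=58

Found at index 6


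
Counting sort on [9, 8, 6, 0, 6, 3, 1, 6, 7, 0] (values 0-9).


Input: [9, 8, 6, 0, 6, 3, 1, 6, 7, 0]
Counts: [2, 1, 0, 1, 0, 0, 3, 1, 1, 1]

Sorted: [0, 0, 1, 3, 6, 6, 6, 7, 8, 9]


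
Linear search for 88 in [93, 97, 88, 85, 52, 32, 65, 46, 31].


i=0: 93!=88
i=1: 97!=88
i=2: 88==88 found!

Found at 2, 3 comps


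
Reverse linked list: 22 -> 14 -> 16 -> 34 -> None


Step 1: curr=22, set curr.next=prev(None) | reversed so far: 22
Step 2: curr=14, set curr.next=prev(22) | reversed so far: 14 -> 22
Step 3: curr=16, set curr.next=prev(14) | reversed so far: 16 -> 14 -> 22
Step 4: curr=34, set curr.next=prev(16) | reversed so far: 34 -> 16 -> 14 -> 22

34 -> 16 -> 14 -> 22 -> None


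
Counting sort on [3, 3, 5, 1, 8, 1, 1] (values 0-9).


Input: [3, 3, 5, 1, 8, 1, 1]
Counts: [0, 3, 0, 2, 0, 1, 0, 0, 1, 0]

Sorted: [1, 1, 1, 3, 3, 5, 8]


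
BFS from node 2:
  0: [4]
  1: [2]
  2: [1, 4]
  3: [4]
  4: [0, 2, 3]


Visit 2, enqueue [1, 4]
Visit 1, enqueue []
Visit 4, enqueue [0, 3]
Visit 0, enqueue []
Visit 3, enqueue []

BFS order: [2, 1, 4, 0, 3]


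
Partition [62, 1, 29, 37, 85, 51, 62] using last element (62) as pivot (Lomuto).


Pivot: 62
  62 <= 62: advance i (no swap)
  1 <= 62: advance i (no swap)
  29 <= 62: advance i (no swap)
  37 <= 62: advance i (no swap)
  51 <= 62: swap -> [62, 1, 29, 37, 51, 85, 62]
Place pivot at 5: [62, 1, 29, 37, 51, 62, 85]

Partitioned: [62, 1, 29, 37, 51, 62, 85]


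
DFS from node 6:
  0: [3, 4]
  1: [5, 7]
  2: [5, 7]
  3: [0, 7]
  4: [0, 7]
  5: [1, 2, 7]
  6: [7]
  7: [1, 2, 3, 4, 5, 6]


Visit 6, push [7]
Visit 7, push [5, 4, 3, 2, 1]
Visit 1, push [5]
Visit 5, push [2]
Visit 2, push []
Visit 3, push [0]
Visit 0, push [4]
Visit 4, push []

DFS order: [6, 7, 1, 5, 2, 3, 0, 4]


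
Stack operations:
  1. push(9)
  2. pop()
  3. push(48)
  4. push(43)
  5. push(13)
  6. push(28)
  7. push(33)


push(9) -> [9]
pop()->9, []
push(48) -> [48]
push(43) -> [48, 43]
push(13) -> [48, 43, 13]
push(28) -> [48, 43, 13, 28]
push(33) -> [48, 43, 13, 28, 33]

Final stack: [48, 43, 13, 28, 33]


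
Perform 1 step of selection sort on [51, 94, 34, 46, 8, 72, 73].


Initial: [51, 94, 34, 46, 8, 72, 73]
Step 1: min=8 at 4
  Swap: [8, 94, 34, 46, 51, 72, 73]

After 1 step: [8, 94, 34, 46, 51, 72, 73]


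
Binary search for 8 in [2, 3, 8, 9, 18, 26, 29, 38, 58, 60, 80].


Step 1: lo=0, hi=10, mid=5, val=26
Step 2: lo=0, hi=4, mid=2, val=8

Found at index 2


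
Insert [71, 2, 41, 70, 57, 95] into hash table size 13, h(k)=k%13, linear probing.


Insert 71: h=6 -> slot 6
Insert 2: h=2 -> slot 2
Insert 41: h=2, 1 probes -> slot 3
Insert 70: h=5 -> slot 5
Insert 57: h=5, 2 probes -> slot 7
Insert 95: h=4 -> slot 4

Table: [None, None, 2, 41, 95, 70, 71, 57, None, None, None, None, None]


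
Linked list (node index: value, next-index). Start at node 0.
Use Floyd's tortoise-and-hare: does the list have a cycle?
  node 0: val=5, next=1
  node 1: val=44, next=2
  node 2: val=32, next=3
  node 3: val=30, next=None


Floyd's tortoise (slow, +1) and hare (fast, +2):
  init: slow=0, fast=0
  step 1: slow=1, fast=2
  step 2: fast 2->3->None, no cycle

Cycle: no


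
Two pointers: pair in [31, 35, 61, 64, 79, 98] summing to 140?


lo=0(31)+hi=5(98)=129
lo=1(35)+hi=5(98)=133
lo=2(61)+hi=5(98)=159
lo=2(61)+hi=4(79)=140

Yes: 61+79=140


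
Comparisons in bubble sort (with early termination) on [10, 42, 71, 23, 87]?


Algorithm: bubble sort (with early termination)
Input: [10, 42, 71, 23, 87]
Sorted: [10, 23, 42, 71, 87]

9


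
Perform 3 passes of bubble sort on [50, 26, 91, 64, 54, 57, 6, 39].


Initial: [50, 26, 91, 64, 54, 57, 6, 39]
Pass 1: [26, 50, 64, 54, 57, 6, 39, 91] (6 swaps)
Pass 2: [26, 50, 54, 57, 6, 39, 64, 91] (4 swaps)
Pass 3: [26, 50, 54, 6, 39, 57, 64, 91] (2 swaps)

After 3 passes: [26, 50, 54, 6, 39, 57, 64, 91]


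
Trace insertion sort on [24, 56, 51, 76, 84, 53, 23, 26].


Initial: [24, 56, 51, 76, 84, 53, 23, 26]
Insert 56: [24, 56, 51, 76, 84, 53, 23, 26]
Insert 51: [24, 51, 56, 76, 84, 53, 23, 26]
Insert 76: [24, 51, 56, 76, 84, 53, 23, 26]
Insert 84: [24, 51, 56, 76, 84, 53, 23, 26]
Insert 53: [24, 51, 53, 56, 76, 84, 23, 26]
Insert 23: [23, 24, 51, 53, 56, 76, 84, 26]
Insert 26: [23, 24, 26, 51, 53, 56, 76, 84]

Sorted: [23, 24, 26, 51, 53, 56, 76, 84]


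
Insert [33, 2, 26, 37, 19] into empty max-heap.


Insert 33: [33]
Insert 2: [33, 2]
Insert 26: [33, 2, 26]
Insert 37: [37, 33, 26, 2]
Insert 19: [37, 33, 26, 2, 19]

Final heap: [37, 33, 26, 2, 19]


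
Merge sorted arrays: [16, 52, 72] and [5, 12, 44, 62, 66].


Take 5 from B
Take 12 from B
Take 16 from A
Take 44 from B
Take 52 from A
Take 62 from B
Take 66 from B

Merged: [5, 12, 16, 44, 52, 62, 66, 72]


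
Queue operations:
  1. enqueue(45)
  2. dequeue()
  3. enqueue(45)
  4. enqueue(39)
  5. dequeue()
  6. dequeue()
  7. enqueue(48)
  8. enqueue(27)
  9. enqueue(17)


enqueue(45) -> [45]
dequeue()->45, []
enqueue(45) -> [45]
enqueue(39) -> [45, 39]
dequeue()->45, [39]
dequeue()->39, []
enqueue(48) -> [48]
enqueue(27) -> [48, 27]
enqueue(17) -> [48, 27, 17]

Final queue: [48, 27, 17]


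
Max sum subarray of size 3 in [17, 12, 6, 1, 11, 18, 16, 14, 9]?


[0:3]: 35
[1:4]: 19
[2:5]: 18
[3:6]: 30
[4:7]: 45
[5:8]: 48
[6:9]: 39

Max: 48 at [5:8]


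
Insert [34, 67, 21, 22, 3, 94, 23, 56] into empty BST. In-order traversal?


Insert 34: root
Insert 67: R from 34
Insert 21: L from 34
Insert 22: L from 34 -> R from 21
Insert 3: L from 34 -> L from 21
Insert 94: R from 34 -> R from 67
Insert 23: L from 34 -> R from 21 -> R from 22
Insert 56: R from 34 -> L from 67

In-order: [3, 21, 22, 23, 34, 56, 67, 94]


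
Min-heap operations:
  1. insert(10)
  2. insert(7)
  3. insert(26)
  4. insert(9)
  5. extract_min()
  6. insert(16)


insert(10) -> [10]
insert(7) -> [7, 10]
insert(26) -> [7, 10, 26]
insert(9) -> [7, 9, 26, 10]
extract_min()->7, [9, 10, 26]
insert(16) -> [9, 10, 26, 16]

Final heap: [9, 10, 26, 16]


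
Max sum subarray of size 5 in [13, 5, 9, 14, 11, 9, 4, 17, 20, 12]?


[0:5]: 52
[1:6]: 48
[2:7]: 47
[3:8]: 55
[4:9]: 61
[5:10]: 62

Max: 62 at [5:10]


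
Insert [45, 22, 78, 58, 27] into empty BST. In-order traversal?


Insert 45: root
Insert 22: L from 45
Insert 78: R from 45
Insert 58: R from 45 -> L from 78
Insert 27: L from 45 -> R from 22

In-order: [22, 27, 45, 58, 78]


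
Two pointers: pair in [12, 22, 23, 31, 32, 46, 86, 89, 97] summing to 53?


lo=0(12)+hi=8(97)=109
lo=0(12)+hi=7(89)=101
lo=0(12)+hi=6(86)=98
lo=0(12)+hi=5(46)=58
lo=0(12)+hi=4(32)=44
lo=1(22)+hi=4(32)=54
lo=1(22)+hi=3(31)=53

Yes: 22+31=53


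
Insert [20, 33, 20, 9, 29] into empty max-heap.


Insert 20: [20]
Insert 33: [33, 20]
Insert 20: [33, 20, 20]
Insert 9: [33, 20, 20, 9]
Insert 29: [33, 29, 20, 9, 20]

Final heap: [33, 29, 20, 9, 20]


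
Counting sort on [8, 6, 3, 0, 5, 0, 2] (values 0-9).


Input: [8, 6, 3, 0, 5, 0, 2]
Counts: [2, 0, 1, 1, 0, 1, 1, 0, 1, 0]

Sorted: [0, 0, 2, 3, 5, 6, 8]


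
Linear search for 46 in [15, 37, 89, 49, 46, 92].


i=0: 15!=46
i=1: 37!=46
i=2: 89!=46
i=3: 49!=46
i=4: 46==46 found!

Found at 4, 5 comps


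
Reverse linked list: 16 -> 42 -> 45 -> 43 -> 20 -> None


Step 1: curr=16, set curr.next=prev(None) | reversed so far: 16
Step 2: curr=42, set curr.next=prev(16) | reversed so far: 42 -> 16
Step 3: curr=45, set curr.next=prev(42) | reversed so far: 45 -> 42 -> 16
Step 4: curr=43, set curr.next=prev(45) | reversed so far: 43 -> 45 -> 42 -> 16
Step 5: curr=20, set curr.next=prev(43) | reversed so far: 20 -> 43 -> 45 -> 42 -> 16

20 -> 43 -> 45 -> 42 -> 16 -> None


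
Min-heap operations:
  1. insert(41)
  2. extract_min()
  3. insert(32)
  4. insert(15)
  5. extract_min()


insert(41) -> [41]
extract_min()->41, []
insert(32) -> [32]
insert(15) -> [15, 32]
extract_min()->15, [32]

Final heap: [32]


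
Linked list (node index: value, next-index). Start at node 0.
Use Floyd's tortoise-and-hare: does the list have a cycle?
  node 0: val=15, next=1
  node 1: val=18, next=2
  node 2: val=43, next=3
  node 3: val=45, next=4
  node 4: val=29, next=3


Floyd's tortoise (slow, +1) and hare (fast, +2):
  init: slow=0, fast=0
  step 1: slow=1, fast=2
  step 2: slow=2, fast=4
  step 3: slow=3, fast=4
  step 4: slow=4, fast=4
  slow == fast at node 4: cycle detected

Cycle: yes


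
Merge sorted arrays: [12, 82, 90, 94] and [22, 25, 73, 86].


Take 12 from A
Take 22 from B
Take 25 from B
Take 73 from B
Take 82 from A
Take 86 from B

Merged: [12, 22, 25, 73, 82, 86, 90, 94]


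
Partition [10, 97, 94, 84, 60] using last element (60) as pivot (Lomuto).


Pivot: 60
  10 <= 60: advance i (no swap)
Place pivot at 1: [10, 60, 94, 84, 97]

Partitioned: [10, 60, 94, 84, 97]


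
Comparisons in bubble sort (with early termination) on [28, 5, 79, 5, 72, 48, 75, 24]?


Algorithm: bubble sort (with early termination)
Input: [28, 5, 79, 5, 72, 48, 75, 24]
Sorted: [5, 5, 24, 28, 48, 72, 75, 79]

27


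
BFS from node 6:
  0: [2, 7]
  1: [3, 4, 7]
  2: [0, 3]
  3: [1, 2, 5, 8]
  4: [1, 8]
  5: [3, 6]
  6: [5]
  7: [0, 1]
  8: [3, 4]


Visit 6, enqueue [5]
Visit 5, enqueue [3]
Visit 3, enqueue [1, 2, 8]
Visit 1, enqueue [4, 7]
Visit 2, enqueue [0]
Visit 8, enqueue []
Visit 4, enqueue []
Visit 7, enqueue []
Visit 0, enqueue []

BFS order: [6, 5, 3, 1, 2, 8, 4, 7, 0]


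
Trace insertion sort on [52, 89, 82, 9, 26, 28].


Initial: [52, 89, 82, 9, 26, 28]
Insert 89: [52, 89, 82, 9, 26, 28]
Insert 82: [52, 82, 89, 9, 26, 28]
Insert 9: [9, 52, 82, 89, 26, 28]
Insert 26: [9, 26, 52, 82, 89, 28]
Insert 28: [9, 26, 28, 52, 82, 89]

Sorted: [9, 26, 28, 52, 82, 89]


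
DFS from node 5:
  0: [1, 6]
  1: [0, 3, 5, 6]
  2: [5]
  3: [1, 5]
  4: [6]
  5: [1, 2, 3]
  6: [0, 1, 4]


Visit 5, push [3, 2, 1]
Visit 1, push [6, 3, 0]
Visit 0, push [6]
Visit 6, push [4]
Visit 4, push []
Visit 3, push []
Visit 2, push []

DFS order: [5, 1, 0, 6, 4, 3, 2]


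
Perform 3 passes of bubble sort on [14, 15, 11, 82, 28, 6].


Initial: [14, 15, 11, 82, 28, 6]
Pass 1: [14, 11, 15, 28, 6, 82] (3 swaps)
Pass 2: [11, 14, 15, 6, 28, 82] (2 swaps)
Pass 3: [11, 14, 6, 15, 28, 82] (1 swaps)

After 3 passes: [11, 14, 6, 15, 28, 82]


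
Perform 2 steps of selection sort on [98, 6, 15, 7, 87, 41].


Initial: [98, 6, 15, 7, 87, 41]
Step 1: min=6 at 1
  Swap: [6, 98, 15, 7, 87, 41]
Step 2: min=7 at 3
  Swap: [6, 7, 15, 98, 87, 41]

After 2 steps: [6, 7, 15, 98, 87, 41]


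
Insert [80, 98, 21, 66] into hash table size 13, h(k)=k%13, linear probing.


Insert 80: h=2 -> slot 2
Insert 98: h=7 -> slot 7
Insert 21: h=8 -> slot 8
Insert 66: h=1 -> slot 1

Table: [None, 66, 80, None, None, None, None, 98, 21, None, None, None, None]


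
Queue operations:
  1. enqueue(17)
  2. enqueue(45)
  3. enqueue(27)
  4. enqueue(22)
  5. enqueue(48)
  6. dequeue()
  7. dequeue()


enqueue(17) -> [17]
enqueue(45) -> [17, 45]
enqueue(27) -> [17, 45, 27]
enqueue(22) -> [17, 45, 27, 22]
enqueue(48) -> [17, 45, 27, 22, 48]
dequeue()->17, [45, 27, 22, 48]
dequeue()->45, [27, 22, 48]

Final queue: [27, 22, 48]


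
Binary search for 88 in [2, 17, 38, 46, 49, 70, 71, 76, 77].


Step 1: lo=0, hi=8, mid=4, val=49
Step 2: lo=5, hi=8, mid=6, val=71
Step 3: lo=7, hi=8, mid=7, val=76
Step 4: lo=8, hi=8, mid=8, val=77

Not found


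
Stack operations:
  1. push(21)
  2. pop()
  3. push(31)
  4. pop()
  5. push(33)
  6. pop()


push(21) -> [21]
pop()->21, []
push(31) -> [31]
pop()->31, []
push(33) -> [33]
pop()->33, []

Final stack: []


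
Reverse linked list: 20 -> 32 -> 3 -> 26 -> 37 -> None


Step 1: curr=20, set curr.next=prev(None) | reversed so far: 20
Step 2: curr=32, set curr.next=prev(20) | reversed so far: 32 -> 20
Step 3: curr=3, set curr.next=prev(32) | reversed so far: 3 -> 32 -> 20
Step 4: curr=26, set curr.next=prev(3) | reversed so far: 26 -> 3 -> 32 -> 20
Step 5: curr=37, set curr.next=prev(26) | reversed so far: 37 -> 26 -> 3 -> 32 -> 20

37 -> 26 -> 3 -> 32 -> 20 -> None


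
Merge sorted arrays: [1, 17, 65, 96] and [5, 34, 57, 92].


Take 1 from A
Take 5 from B
Take 17 from A
Take 34 from B
Take 57 from B
Take 65 from A
Take 92 from B

Merged: [1, 5, 17, 34, 57, 65, 92, 96]


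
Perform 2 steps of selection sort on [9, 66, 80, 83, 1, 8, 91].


Initial: [9, 66, 80, 83, 1, 8, 91]
Step 1: min=1 at 4
  Swap: [1, 66, 80, 83, 9, 8, 91]
Step 2: min=8 at 5
  Swap: [1, 8, 80, 83, 9, 66, 91]

After 2 steps: [1, 8, 80, 83, 9, 66, 91]


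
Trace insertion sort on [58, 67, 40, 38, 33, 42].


Initial: [58, 67, 40, 38, 33, 42]
Insert 67: [58, 67, 40, 38, 33, 42]
Insert 40: [40, 58, 67, 38, 33, 42]
Insert 38: [38, 40, 58, 67, 33, 42]
Insert 33: [33, 38, 40, 58, 67, 42]
Insert 42: [33, 38, 40, 42, 58, 67]

Sorted: [33, 38, 40, 42, 58, 67]


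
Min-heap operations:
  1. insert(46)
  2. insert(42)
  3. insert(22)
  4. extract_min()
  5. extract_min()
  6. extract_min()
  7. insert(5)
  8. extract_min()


insert(46) -> [46]
insert(42) -> [42, 46]
insert(22) -> [22, 46, 42]
extract_min()->22, [42, 46]
extract_min()->42, [46]
extract_min()->46, []
insert(5) -> [5]
extract_min()->5, []

Final heap: []


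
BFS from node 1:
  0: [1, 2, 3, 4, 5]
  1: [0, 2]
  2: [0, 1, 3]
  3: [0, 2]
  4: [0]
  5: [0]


Visit 1, enqueue [0, 2]
Visit 0, enqueue [3, 4, 5]
Visit 2, enqueue []
Visit 3, enqueue []
Visit 4, enqueue []
Visit 5, enqueue []

BFS order: [1, 0, 2, 3, 4, 5]


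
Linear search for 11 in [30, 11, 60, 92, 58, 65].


i=0: 30!=11
i=1: 11==11 found!

Found at 1, 2 comps


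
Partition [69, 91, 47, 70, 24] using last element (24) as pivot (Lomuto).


Pivot: 24
Place pivot at 0: [24, 91, 47, 70, 69]

Partitioned: [24, 91, 47, 70, 69]


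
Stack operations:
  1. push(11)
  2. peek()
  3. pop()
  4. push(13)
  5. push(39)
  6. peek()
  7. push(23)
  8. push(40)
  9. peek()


push(11) -> [11]
peek()->11
pop()->11, []
push(13) -> [13]
push(39) -> [13, 39]
peek()->39
push(23) -> [13, 39, 23]
push(40) -> [13, 39, 23, 40]
peek()->40

Final stack: [13, 39, 23, 40]


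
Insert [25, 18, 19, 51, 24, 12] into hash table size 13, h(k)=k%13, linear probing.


Insert 25: h=12 -> slot 12
Insert 18: h=5 -> slot 5
Insert 19: h=6 -> slot 6
Insert 51: h=12, 1 probes -> slot 0
Insert 24: h=11 -> slot 11
Insert 12: h=12, 2 probes -> slot 1

Table: [51, 12, None, None, None, 18, 19, None, None, None, None, 24, 25]


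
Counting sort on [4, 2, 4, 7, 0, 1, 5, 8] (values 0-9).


Input: [4, 2, 4, 7, 0, 1, 5, 8]
Counts: [1, 1, 1, 0, 2, 1, 0, 1, 1, 0]

Sorted: [0, 1, 2, 4, 4, 5, 7, 8]


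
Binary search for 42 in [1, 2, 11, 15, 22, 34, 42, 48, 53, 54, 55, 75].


Step 1: lo=0, hi=11, mid=5, val=34
Step 2: lo=6, hi=11, mid=8, val=53
Step 3: lo=6, hi=7, mid=6, val=42

Found at index 6


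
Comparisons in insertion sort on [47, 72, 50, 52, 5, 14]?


Algorithm: insertion sort
Input: [47, 72, 50, 52, 5, 14]
Sorted: [5, 14, 47, 50, 52, 72]

14


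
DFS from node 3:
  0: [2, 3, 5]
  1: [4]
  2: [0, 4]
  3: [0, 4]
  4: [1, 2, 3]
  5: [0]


Visit 3, push [4, 0]
Visit 0, push [5, 2]
Visit 2, push [4]
Visit 4, push [1]
Visit 1, push []
Visit 5, push []

DFS order: [3, 0, 2, 4, 1, 5]


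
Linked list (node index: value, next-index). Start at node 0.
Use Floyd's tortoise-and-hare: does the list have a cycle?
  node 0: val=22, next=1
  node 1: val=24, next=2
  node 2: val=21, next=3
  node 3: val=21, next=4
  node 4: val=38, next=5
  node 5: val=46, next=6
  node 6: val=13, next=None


Floyd's tortoise (slow, +1) and hare (fast, +2):
  init: slow=0, fast=0
  step 1: slow=1, fast=2
  step 2: slow=2, fast=4
  step 3: slow=3, fast=6
  step 4: fast -> None, no cycle

Cycle: no


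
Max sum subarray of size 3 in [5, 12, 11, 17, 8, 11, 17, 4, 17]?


[0:3]: 28
[1:4]: 40
[2:5]: 36
[3:6]: 36
[4:7]: 36
[5:8]: 32
[6:9]: 38

Max: 40 at [1:4]


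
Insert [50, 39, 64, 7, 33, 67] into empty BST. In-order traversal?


Insert 50: root
Insert 39: L from 50
Insert 64: R from 50
Insert 7: L from 50 -> L from 39
Insert 33: L from 50 -> L from 39 -> R from 7
Insert 67: R from 50 -> R from 64

In-order: [7, 33, 39, 50, 64, 67]


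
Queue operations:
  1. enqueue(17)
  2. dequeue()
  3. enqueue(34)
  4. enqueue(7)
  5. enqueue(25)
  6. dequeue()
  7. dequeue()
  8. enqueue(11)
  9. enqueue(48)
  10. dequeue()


enqueue(17) -> [17]
dequeue()->17, []
enqueue(34) -> [34]
enqueue(7) -> [34, 7]
enqueue(25) -> [34, 7, 25]
dequeue()->34, [7, 25]
dequeue()->7, [25]
enqueue(11) -> [25, 11]
enqueue(48) -> [25, 11, 48]
dequeue()->25, [11, 48]

Final queue: [11, 48]


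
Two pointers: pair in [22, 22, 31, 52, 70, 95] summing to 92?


lo=0(22)+hi=5(95)=117
lo=0(22)+hi=4(70)=92

Yes: 22+70=92


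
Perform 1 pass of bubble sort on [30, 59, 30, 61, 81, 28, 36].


Initial: [30, 59, 30, 61, 81, 28, 36]
Pass 1: [30, 30, 59, 61, 28, 36, 81] (3 swaps)

After 1 pass: [30, 30, 59, 61, 28, 36, 81]


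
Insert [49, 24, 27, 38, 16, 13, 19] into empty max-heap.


Insert 49: [49]
Insert 24: [49, 24]
Insert 27: [49, 24, 27]
Insert 38: [49, 38, 27, 24]
Insert 16: [49, 38, 27, 24, 16]
Insert 13: [49, 38, 27, 24, 16, 13]
Insert 19: [49, 38, 27, 24, 16, 13, 19]

Final heap: [49, 38, 27, 24, 16, 13, 19]


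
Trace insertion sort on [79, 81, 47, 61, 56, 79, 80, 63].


Initial: [79, 81, 47, 61, 56, 79, 80, 63]
Insert 81: [79, 81, 47, 61, 56, 79, 80, 63]
Insert 47: [47, 79, 81, 61, 56, 79, 80, 63]
Insert 61: [47, 61, 79, 81, 56, 79, 80, 63]
Insert 56: [47, 56, 61, 79, 81, 79, 80, 63]
Insert 79: [47, 56, 61, 79, 79, 81, 80, 63]
Insert 80: [47, 56, 61, 79, 79, 80, 81, 63]
Insert 63: [47, 56, 61, 63, 79, 79, 80, 81]

Sorted: [47, 56, 61, 63, 79, 79, 80, 81]


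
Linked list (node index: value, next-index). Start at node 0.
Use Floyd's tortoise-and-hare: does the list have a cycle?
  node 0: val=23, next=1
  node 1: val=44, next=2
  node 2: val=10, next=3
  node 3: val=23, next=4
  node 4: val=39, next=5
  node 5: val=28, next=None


Floyd's tortoise (slow, +1) and hare (fast, +2):
  init: slow=0, fast=0
  step 1: slow=1, fast=2
  step 2: slow=2, fast=4
  step 3: fast 4->5->None, no cycle

Cycle: no


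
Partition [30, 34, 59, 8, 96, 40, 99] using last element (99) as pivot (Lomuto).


Pivot: 99
  30 <= 99: advance i (no swap)
  34 <= 99: advance i (no swap)
  59 <= 99: advance i (no swap)
  8 <= 99: advance i (no swap)
  96 <= 99: advance i (no swap)
  40 <= 99: advance i (no swap)
Place pivot at 6: [30, 34, 59, 8, 96, 40, 99]

Partitioned: [30, 34, 59, 8, 96, 40, 99]


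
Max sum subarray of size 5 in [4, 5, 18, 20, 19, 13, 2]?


[0:5]: 66
[1:6]: 75
[2:7]: 72

Max: 75 at [1:6]


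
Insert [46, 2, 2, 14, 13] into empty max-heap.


Insert 46: [46]
Insert 2: [46, 2]
Insert 2: [46, 2, 2]
Insert 14: [46, 14, 2, 2]
Insert 13: [46, 14, 2, 2, 13]

Final heap: [46, 14, 2, 2, 13]


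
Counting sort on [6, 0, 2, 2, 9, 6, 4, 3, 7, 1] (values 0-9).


Input: [6, 0, 2, 2, 9, 6, 4, 3, 7, 1]
Counts: [1, 1, 2, 1, 1, 0, 2, 1, 0, 1]

Sorted: [0, 1, 2, 2, 3, 4, 6, 6, 7, 9]


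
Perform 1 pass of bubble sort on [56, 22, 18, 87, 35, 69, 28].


Initial: [56, 22, 18, 87, 35, 69, 28]
Pass 1: [22, 18, 56, 35, 69, 28, 87] (5 swaps)

After 1 pass: [22, 18, 56, 35, 69, 28, 87]


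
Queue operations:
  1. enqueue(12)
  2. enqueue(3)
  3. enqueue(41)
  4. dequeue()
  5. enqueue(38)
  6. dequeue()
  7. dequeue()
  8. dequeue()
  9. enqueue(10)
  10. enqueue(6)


enqueue(12) -> [12]
enqueue(3) -> [12, 3]
enqueue(41) -> [12, 3, 41]
dequeue()->12, [3, 41]
enqueue(38) -> [3, 41, 38]
dequeue()->3, [41, 38]
dequeue()->41, [38]
dequeue()->38, []
enqueue(10) -> [10]
enqueue(6) -> [10, 6]

Final queue: [10, 6]


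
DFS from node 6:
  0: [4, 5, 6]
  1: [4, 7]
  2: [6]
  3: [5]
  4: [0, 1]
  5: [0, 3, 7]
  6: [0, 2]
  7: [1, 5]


Visit 6, push [2, 0]
Visit 0, push [5, 4]
Visit 4, push [1]
Visit 1, push [7]
Visit 7, push [5]
Visit 5, push [3]
Visit 3, push []
Visit 2, push []

DFS order: [6, 0, 4, 1, 7, 5, 3, 2]


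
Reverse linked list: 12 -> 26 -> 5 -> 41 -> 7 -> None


Step 1: curr=12, set curr.next=prev(None) | reversed so far: 12
Step 2: curr=26, set curr.next=prev(12) | reversed so far: 26 -> 12
Step 3: curr=5, set curr.next=prev(26) | reversed so far: 5 -> 26 -> 12
Step 4: curr=41, set curr.next=prev(5) | reversed so far: 41 -> 5 -> 26 -> 12
Step 5: curr=7, set curr.next=prev(41) | reversed so far: 7 -> 41 -> 5 -> 26 -> 12

7 -> 41 -> 5 -> 26 -> 12 -> None


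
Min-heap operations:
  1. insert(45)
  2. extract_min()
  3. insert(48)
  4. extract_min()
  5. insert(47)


insert(45) -> [45]
extract_min()->45, []
insert(48) -> [48]
extract_min()->48, []
insert(47) -> [47]

Final heap: [47]


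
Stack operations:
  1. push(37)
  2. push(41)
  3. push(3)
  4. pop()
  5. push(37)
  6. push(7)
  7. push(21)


push(37) -> [37]
push(41) -> [37, 41]
push(3) -> [37, 41, 3]
pop()->3, [37, 41]
push(37) -> [37, 41, 37]
push(7) -> [37, 41, 37, 7]
push(21) -> [37, 41, 37, 7, 21]

Final stack: [37, 41, 37, 7, 21]


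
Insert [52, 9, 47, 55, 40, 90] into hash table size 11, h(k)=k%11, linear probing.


Insert 52: h=8 -> slot 8
Insert 9: h=9 -> slot 9
Insert 47: h=3 -> slot 3
Insert 55: h=0 -> slot 0
Insert 40: h=7 -> slot 7
Insert 90: h=2 -> slot 2

Table: [55, None, 90, 47, None, None, None, 40, 52, 9, None]


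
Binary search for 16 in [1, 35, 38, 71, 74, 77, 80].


Step 1: lo=0, hi=6, mid=3, val=71
Step 2: lo=0, hi=2, mid=1, val=35
Step 3: lo=0, hi=0, mid=0, val=1

Not found


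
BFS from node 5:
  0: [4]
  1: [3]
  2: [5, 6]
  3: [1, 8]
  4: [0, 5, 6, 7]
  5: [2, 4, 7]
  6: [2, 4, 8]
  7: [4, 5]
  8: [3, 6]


Visit 5, enqueue [2, 4, 7]
Visit 2, enqueue [6]
Visit 4, enqueue [0]
Visit 7, enqueue []
Visit 6, enqueue [8]
Visit 0, enqueue []
Visit 8, enqueue [3]
Visit 3, enqueue [1]
Visit 1, enqueue []

BFS order: [5, 2, 4, 7, 6, 0, 8, 3, 1]


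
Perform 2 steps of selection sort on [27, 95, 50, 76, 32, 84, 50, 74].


Initial: [27, 95, 50, 76, 32, 84, 50, 74]
Step 1: min=27 at 0
  Swap: [27, 95, 50, 76, 32, 84, 50, 74]
Step 2: min=32 at 4
  Swap: [27, 32, 50, 76, 95, 84, 50, 74]

After 2 steps: [27, 32, 50, 76, 95, 84, 50, 74]


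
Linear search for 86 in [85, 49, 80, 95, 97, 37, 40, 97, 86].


i=0: 85!=86
i=1: 49!=86
i=2: 80!=86
i=3: 95!=86
i=4: 97!=86
i=5: 37!=86
i=6: 40!=86
i=7: 97!=86
i=8: 86==86 found!

Found at 8, 9 comps


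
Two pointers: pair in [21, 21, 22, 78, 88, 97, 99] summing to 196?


lo=0(21)+hi=6(99)=120
lo=1(21)+hi=6(99)=120
lo=2(22)+hi=6(99)=121
lo=3(78)+hi=6(99)=177
lo=4(88)+hi=6(99)=187
lo=5(97)+hi=6(99)=196

Yes: 97+99=196


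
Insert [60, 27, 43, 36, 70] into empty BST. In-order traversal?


Insert 60: root
Insert 27: L from 60
Insert 43: L from 60 -> R from 27
Insert 36: L from 60 -> R from 27 -> L from 43
Insert 70: R from 60

In-order: [27, 36, 43, 60, 70]


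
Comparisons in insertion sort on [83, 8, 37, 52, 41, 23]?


Algorithm: insertion sort
Input: [83, 8, 37, 52, 41, 23]
Sorted: [8, 23, 37, 41, 52, 83]

13
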